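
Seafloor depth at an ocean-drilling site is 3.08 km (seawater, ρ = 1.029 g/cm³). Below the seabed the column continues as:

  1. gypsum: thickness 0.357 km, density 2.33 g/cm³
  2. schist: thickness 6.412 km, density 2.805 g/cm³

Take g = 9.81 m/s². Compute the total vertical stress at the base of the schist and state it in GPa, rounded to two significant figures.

seawater: 1029 kg/m³ × 9.81 m/s² × 3080 m = 3.109×10^7 Pa = 0.03109 GPa
gypsum: 2330 kg/m³ × 9.81 m/s² × 357 m = 8.160×10^6 Pa = 8.160×10^-3 GPa
schist: 2805 kg/m³ × 9.81 m/s² × 6412 m = 1.764×10^8 Pa = 0.1764 GPa
Total = 0.03109 + 8.160×10^-3 + 0.1764 = 0.21569 GPa

0.22 GPa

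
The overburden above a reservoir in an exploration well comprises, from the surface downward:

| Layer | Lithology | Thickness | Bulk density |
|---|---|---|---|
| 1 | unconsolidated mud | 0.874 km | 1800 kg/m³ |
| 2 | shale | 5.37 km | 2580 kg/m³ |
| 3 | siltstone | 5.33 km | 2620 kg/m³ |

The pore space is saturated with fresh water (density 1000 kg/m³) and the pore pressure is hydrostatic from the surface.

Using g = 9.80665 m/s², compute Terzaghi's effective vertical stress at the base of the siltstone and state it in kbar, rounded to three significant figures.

Overburden (lithostatic) stress σ_v:
unconsolidated mud: 1800 kg/m³ × 9.80665 m/s² × 874 m = 1.543×10^7 Pa = 15.43 MPa
shale: 2580 kg/m³ × 9.80665 m/s² × 5370 m = 1.359×10^8 Pa = 135.9 MPa
siltstone: 2620 kg/m³ × 9.80665 m/s² × 5330 m = 1.369×10^8 Pa = 136.9 MPa
Total = 15.43 + 135.9 + 136.9 = 288.24 MPa
Pore pressure P_p = 1000 kg/m³ × 9.80665 m/s² × 11574 m = 1.135×10^8 Pa = 113.5 MPa
Effective stress σ' = σ_v − P_p = 288.2 − 113.5 = 174.74 MPa = 1.7474 kbar

1.75 kbar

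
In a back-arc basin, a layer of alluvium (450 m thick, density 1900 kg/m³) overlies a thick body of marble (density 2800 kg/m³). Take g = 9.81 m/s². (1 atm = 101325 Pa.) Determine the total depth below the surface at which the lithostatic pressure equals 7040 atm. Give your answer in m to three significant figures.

Pressure at base of upper layers: 1900×9.81×450 = 8.388×10^6 Pa = 82.78 atm
Remaining pressure to be supplied by marble: 7.133×10^8 − 8.388×10^6 = 7.049×10^8 Pa
Additional depth in marble = 7.049×10^8 Pa / (2800 kg/m³ × 9.81 m/s²) = 25664 m
Total depth = 450 m + 25664 m = 26114 m

26100 m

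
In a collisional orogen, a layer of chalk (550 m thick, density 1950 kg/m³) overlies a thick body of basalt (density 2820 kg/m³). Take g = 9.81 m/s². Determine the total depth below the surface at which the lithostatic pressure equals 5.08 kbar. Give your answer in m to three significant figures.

18500 m

Pressure at base of upper layers: 1950×9.81×550 = 1.052×10^7 Pa = 0.1052 kbar
Remaining pressure to be supplied by basalt: 5.080×10^8 − 1.052×10^7 = 4.975×10^8 Pa
Additional depth in basalt = 4.975×10^8 Pa / (2820 kg/m³ × 9.81 m/s²) = 17983 m
Total depth = 550 m + 17983 m = 18533 m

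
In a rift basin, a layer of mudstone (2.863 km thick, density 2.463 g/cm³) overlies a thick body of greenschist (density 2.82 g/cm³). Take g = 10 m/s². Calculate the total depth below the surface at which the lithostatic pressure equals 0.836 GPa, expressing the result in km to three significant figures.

Pressure at base of upper layers: 2463×10×2863 = 7.052×10^7 Pa = 0.07052 GPa
Remaining pressure to be supplied by greenschist: 8.360×10^8 − 7.052×10^7 = 7.655×10^8 Pa
Additional depth in greenschist = 7.655×10^8 Pa / (2820 kg/m³ × 10 m/s²) = 27145 m
Total depth = 2863 m + 27145 m = 30008 m
= 30.008 km

30.0 km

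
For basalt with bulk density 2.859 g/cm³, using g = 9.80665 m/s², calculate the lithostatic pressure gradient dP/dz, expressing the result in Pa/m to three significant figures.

28000 Pa/m

dP/dz = ρg = 2859 kg/m³ × 9.80665 m/s² = 28037 Pa/m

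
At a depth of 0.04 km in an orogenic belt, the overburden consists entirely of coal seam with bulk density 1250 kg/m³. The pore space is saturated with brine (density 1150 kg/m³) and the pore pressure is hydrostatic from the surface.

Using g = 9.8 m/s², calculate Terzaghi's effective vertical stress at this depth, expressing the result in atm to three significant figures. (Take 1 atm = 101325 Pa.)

0.387 atm

Overburden (lithostatic) stress σ_v:
coal seam: 1250 kg/m³ × 9.8 m/s² × 40 m = 4.900×10^5 Pa = 0.4900 MPa
Pore pressure P_p = 1150 kg/m³ × 9.8 m/s² × 40 m = 4.508×10^5 Pa = 0.4508 MPa
Effective stress σ' = σ_v − P_p = 0.4900 − 0.4508 = 0.039200 MPa = 0.38687 atm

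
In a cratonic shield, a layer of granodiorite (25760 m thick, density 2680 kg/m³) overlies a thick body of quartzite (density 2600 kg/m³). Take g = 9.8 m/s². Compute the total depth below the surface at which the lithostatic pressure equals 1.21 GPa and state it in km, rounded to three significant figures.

Pressure at base of upper layers: 2680×9.8×25760 = 6.766×10^8 Pa = 0.6766 GPa
Remaining pressure to be supplied by quartzite: 1.210×10^9 − 6.766×10^8 = 5.334×10^8 Pa
Additional depth in quartzite = 5.334×10^8 Pa / (2600 kg/m³ × 9.8 m/s²) = 20936 m
Total depth = 25760 m + 20936 m = 46696 m
= 46.696 km

46.7 km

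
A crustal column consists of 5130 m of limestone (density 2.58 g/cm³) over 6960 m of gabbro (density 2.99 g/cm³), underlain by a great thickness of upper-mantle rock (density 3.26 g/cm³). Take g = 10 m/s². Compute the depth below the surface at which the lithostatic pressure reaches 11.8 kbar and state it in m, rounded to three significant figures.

37800 m

Pressure at base of upper layers: 2580×10×5130 + 2990×10×6960 = 3.405×10^8 Pa = 3.405 kbar
Remaining pressure to be supplied by upper-mantle rock: 1.180×10^9 − 3.405×10^8 = 8.395×10^8 Pa
Additional depth in upper-mantle rock = 8.395×10^8 Pa / (3260 kg/m³ × 10 m/s²) = 25753 m
Total depth = 12090 m + 25753 m = 37843 m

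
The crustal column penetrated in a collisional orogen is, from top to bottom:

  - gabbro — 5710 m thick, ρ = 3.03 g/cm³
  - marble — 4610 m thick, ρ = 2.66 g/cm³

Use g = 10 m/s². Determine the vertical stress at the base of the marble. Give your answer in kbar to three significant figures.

2.96 kbar

gabbro: 3030 kg/m³ × 10 m/s² × 5710 m = 1.730×10^8 Pa = 1.730 kbar
marble: 2660 kg/m³ × 10 m/s² × 4610 m = 1.226×10^8 Pa = 1.226 kbar
Total = 1.730 + 1.226 = 2.9564 kbar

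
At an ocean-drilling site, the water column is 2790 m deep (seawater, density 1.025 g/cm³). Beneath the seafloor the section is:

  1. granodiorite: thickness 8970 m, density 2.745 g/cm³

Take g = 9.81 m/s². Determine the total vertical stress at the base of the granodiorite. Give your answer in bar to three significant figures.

2700 bar

seawater: 1025 kg/m³ × 9.81 m/s² × 2790 m = 2.805×10^7 Pa = 280.5 bar
granodiorite: 2745 kg/m³ × 9.81 m/s² × 8970 m = 2.415×10^8 Pa = 2415 bar
Total = 280.5 + 2415 = 2696.0 bar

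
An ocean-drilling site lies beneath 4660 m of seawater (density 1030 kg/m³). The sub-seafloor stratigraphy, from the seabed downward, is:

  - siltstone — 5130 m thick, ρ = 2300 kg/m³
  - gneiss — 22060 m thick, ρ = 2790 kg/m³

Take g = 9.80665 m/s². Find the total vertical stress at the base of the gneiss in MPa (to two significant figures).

770 MPa

seawater: 1030 kg/m³ × 9.80665 m/s² × 4660 m = 4.707×10^7 Pa = 47.07 MPa
siltstone: 2300 kg/m³ × 9.80665 m/s² × 5130 m = 1.157×10^8 Pa = 115.7 MPa
gneiss: 2790 kg/m³ × 9.80665 m/s² × 22060 m = 6.036×10^8 Pa = 603.6 MPa
Total = 47.07 + 115.7 + 603.6 = 766.35 MPa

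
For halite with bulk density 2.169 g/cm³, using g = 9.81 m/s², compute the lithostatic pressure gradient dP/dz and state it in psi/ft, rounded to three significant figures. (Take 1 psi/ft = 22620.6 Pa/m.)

0.941 psi/ft

dP/dz = ρg = 2169 kg/m³ × 9.81 m/s² = 21278 Pa/m
= 21278 Pa/m × (1 psi/ft / 22621 Pa/m) = 0.94064 psi/ft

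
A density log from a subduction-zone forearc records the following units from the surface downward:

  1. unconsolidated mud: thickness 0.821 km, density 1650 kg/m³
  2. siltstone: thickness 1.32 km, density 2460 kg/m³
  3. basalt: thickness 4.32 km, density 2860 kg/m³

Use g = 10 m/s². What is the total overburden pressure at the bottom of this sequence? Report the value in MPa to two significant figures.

170 MPa

unconsolidated mud: 1650 kg/m³ × 10 m/s² × 821 m = 1.355×10^7 Pa = 13.55 MPa
siltstone: 2460 kg/m³ × 10 m/s² × 1320 m = 3.247×10^7 Pa = 32.47 MPa
basalt: 2860 kg/m³ × 10 m/s² × 4320 m = 1.236×10^8 Pa = 123.6 MPa
Total = 13.55 + 32.47 + 123.6 = 169.57 MPa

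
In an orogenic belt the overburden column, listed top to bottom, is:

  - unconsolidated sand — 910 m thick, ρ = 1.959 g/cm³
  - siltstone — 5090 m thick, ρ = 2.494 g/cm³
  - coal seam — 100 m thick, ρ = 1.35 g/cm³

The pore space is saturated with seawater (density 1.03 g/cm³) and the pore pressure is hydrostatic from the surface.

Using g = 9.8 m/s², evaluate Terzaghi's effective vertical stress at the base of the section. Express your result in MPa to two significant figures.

Overburden (lithostatic) stress σ_v:
unconsolidated sand: 1959 kg/m³ × 9.8 m/s² × 910 m = 1.747×10^7 Pa = 17.47 MPa
siltstone: 2494 kg/m³ × 9.8 m/s² × 5090 m = 1.244×10^8 Pa = 124.4 MPa
coal seam: 1350 kg/m³ × 9.8 m/s² × 100 m = 1.323×10^6 Pa = 1.323 MPa
Total = 17.47 + 124.4 + 1.323 = 143.20 MPa
Pore pressure P_p = 1030 kg/m³ × 9.8 m/s² × 6100 m = 6.157×10^7 Pa = 61.57 MPa
Effective stress σ' = σ_v − P_p = 143.2 − 61.57 = 81.626 MPa

82 MPa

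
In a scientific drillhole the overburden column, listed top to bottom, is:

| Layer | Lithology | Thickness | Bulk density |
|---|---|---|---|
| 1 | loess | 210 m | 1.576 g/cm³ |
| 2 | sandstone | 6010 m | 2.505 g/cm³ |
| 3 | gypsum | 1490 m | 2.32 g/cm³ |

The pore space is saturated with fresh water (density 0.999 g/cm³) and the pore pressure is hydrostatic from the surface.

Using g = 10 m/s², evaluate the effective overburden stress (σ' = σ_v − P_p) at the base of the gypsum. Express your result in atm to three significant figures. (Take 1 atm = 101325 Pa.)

1100 atm

Overburden (lithostatic) stress σ_v:
loess: 1576 kg/m³ × 10 m/s² × 210 m = 3.310×10^6 Pa = 3.310 MPa
sandstone: 2505 kg/m³ × 10 m/s² × 6010 m = 1.506×10^8 Pa = 150.6 MPa
gypsum: 2320 kg/m³ × 10 m/s² × 1490 m = 3.457×10^7 Pa = 34.57 MPa
Total = 3.310 + 150.6 + 34.57 = 188.43 MPa
Pore pressure P_p = 999 kg/m³ × 10 m/s² × 7710 m = 7.702×10^7 Pa = 77.02 MPa
Effective stress σ' = σ_v − P_p = 188.4 − 77.02 = 111.41 MPa = 1099.5 atm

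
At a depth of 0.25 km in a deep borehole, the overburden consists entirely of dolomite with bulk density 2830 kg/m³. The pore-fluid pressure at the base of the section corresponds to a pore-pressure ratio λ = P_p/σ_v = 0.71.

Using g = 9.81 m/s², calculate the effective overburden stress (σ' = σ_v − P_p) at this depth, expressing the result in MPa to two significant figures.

2.0 MPa

Overburden (lithostatic) stress σ_v:
dolomite: 2830 kg/m³ × 9.81 m/s² × 250 m = 6.941×10^6 Pa = 6.941 MPa
Pore pressure P_p = λ·σ_v = 0.71 × 6.941 MPa = 4.928 MPa
Effective stress σ' = σ_v − P_p = 6.941 − 4.928 = 2.0128 MPa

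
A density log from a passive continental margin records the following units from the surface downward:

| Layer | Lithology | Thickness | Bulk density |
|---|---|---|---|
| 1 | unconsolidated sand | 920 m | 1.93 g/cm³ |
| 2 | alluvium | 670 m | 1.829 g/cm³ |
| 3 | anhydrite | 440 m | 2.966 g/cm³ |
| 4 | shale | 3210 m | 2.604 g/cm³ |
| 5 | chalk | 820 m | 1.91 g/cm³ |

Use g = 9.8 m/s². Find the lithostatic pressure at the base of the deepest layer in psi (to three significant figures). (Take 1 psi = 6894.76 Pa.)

unconsolidated sand: 1930 kg/m³ × 9.8 m/s² × 920 m = 1.740×10^7 Pa = 2524 psi
alluvium: 1829 kg/m³ × 9.8 m/s² × 670 m = 1.201×10^7 Pa = 1742 psi
anhydrite: 2966 kg/m³ × 9.8 m/s² × 440 m = 1.279×10^7 Pa = 1855 psi
shale: 2604 kg/m³ × 9.8 m/s² × 3210 m = 8.192×10^7 Pa = 11881 psi
chalk: 1910 kg/m³ × 9.8 m/s² × 820 m = 1.535×10^7 Pa = 2226 psi
Total = 2524 + 1742 + 1855 + 11881 + 2226 = 20228 psi

20200 psi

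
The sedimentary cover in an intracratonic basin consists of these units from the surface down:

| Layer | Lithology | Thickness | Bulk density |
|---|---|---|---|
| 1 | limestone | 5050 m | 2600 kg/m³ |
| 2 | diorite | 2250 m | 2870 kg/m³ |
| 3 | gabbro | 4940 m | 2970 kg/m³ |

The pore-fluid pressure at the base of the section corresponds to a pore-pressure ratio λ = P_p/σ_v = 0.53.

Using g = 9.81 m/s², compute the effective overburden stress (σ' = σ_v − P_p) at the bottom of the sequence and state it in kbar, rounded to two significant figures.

1.6 kbar

Overburden (lithostatic) stress σ_v:
limestone: 2600 kg/m³ × 9.81 m/s² × 5050 m = 1.288×10^8 Pa = 128.8 MPa
diorite: 2870 kg/m³ × 9.81 m/s² × 2250 m = 6.335×10^7 Pa = 63.35 MPa
gabbro: 2970 kg/m³ × 9.81 m/s² × 4940 m = 1.439×10^8 Pa = 143.9 MPa
Total = 128.8 + 63.35 + 143.9 = 336.08 MPa
Pore pressure P_p = λ·σ_v = 0.53 × 336.1 MPa = 178.1 MPa
Effective stress σ' = σ_v − P_p = 336.1 − 178.1 = 157.96 MPa = 1.5796 kbar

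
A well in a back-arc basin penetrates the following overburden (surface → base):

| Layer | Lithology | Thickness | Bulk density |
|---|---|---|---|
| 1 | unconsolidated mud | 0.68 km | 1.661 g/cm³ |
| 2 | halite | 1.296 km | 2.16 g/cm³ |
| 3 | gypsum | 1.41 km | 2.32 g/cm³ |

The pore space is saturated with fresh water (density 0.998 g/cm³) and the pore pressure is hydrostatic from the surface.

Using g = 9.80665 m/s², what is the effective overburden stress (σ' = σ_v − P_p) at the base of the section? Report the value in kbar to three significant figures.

0.375 kbar

Overburden (lithostatic) stress σ_v:
unconsolidated mud: 1661 kg/m³ × 9.80665 m/s² × 680 m = 1.108×10^7 Pa = 11.08 MPa
halite: 2160 kg/m³ × 9.80665 m/s² × 1296 m = 2.745×10^7 Pa = 27.45 MPa
gypsum: 2320 kg/m³ × 9.80665 m/s² × 1410 m = 3.208×10^7 Pa = 32.08 MPa
Total = 11.08 + 27.45 + 32.08 = 70.608 MPa
Pore pressure P_p = 998 kg/m³ × 9.80665 m/s² × 3386 m = 3.314×10^7 Pa = 33.14 MPa
Effective stress σ' = σ_v − P_p = 70.61 − 33.14 = 37.469 MPa = 0.37469 kbar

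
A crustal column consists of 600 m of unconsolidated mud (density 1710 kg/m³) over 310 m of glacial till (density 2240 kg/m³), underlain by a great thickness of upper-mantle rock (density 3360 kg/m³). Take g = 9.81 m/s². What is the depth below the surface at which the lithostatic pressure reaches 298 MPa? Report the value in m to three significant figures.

Pressure at base of upper layers: 1710×9.81×600 + 2240×9.81×310 = 1.688×10^7 Pa = 16.88 MPa
Remaining pressure to be supplied by upper-mantle rock: 2.980×10^8 − 1.688×10^7 = 2.811×10^8 Pa
Additional depth in upper-mantle rock = 2.811×10^8 Pa / (3360 kg/m³ × 9.81 m/s²) = 8528.8 m
Total depth = 910 m + 8528.8 m = 9438.8 m

9440 m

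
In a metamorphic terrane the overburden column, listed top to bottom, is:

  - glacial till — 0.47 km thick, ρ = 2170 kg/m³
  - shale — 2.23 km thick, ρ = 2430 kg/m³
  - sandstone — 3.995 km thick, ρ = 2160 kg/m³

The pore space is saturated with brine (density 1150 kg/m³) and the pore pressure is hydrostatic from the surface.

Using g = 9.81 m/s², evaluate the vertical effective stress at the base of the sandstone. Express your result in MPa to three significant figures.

Overburden (lithostatic) stress σ_v:
glacial till: 2170 kg/m³ × 9.81 m/s² × 470 m = 1.001×10^7 Pa = 10.01 MPa
shale: 2430 kg/m³ × 9.81 m/s² × 2230 m = 5.316×10^7 Pa = 53.16 MPa
sandstone: 2160 kg/m³ × 9.81 m/s² × 3995 m = 8.465×10^7 Pa = 84.65 MPa
Total = 10.01 + 53.16 + 84.65 = 147.82 MPa
Pore pressure P_p = 1150 kg/m³ × 9.81 m/s² × 6695 m = 7.553×10^7 Pa = 75.53 MPa
Effective stress σ' = σ_v − P_p = 147.8 − 75.53 = 72.287 MPa

72.3 MPa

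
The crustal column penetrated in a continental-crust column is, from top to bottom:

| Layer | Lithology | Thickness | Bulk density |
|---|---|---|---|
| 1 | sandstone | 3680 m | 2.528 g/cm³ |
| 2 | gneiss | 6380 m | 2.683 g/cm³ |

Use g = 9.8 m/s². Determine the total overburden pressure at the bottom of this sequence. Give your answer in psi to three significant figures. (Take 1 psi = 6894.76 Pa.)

sandstone: 2528 kg/m³ × 9.8 m/s² × 3680 m = 9.117×10^7 Pa = 13223 psi
gneiss: 2683 kg/m³ × 9.8 m/s² × 6380 m = 1.678×10^8 Pa = 24330 psi
Total = 13223 + 24330 = 37553 psi

37600 psi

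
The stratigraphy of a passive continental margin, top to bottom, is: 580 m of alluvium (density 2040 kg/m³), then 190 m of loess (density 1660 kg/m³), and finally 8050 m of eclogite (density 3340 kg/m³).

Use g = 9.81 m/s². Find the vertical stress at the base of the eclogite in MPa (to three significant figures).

alluvium: 2040 kg/m³ × 9.81 m/s² × 580 m = 1.161×10^7 Pa = 11.61 MPa
loess: 1660 kg/m³ × 9.81 m/s² × 190 m = 3.094×10^6 Pa = 3.094 MPa
eclogite: 3340 kg/m³ × 9.81 m/s² × 8050 m = 2.638×10^8 Pa = 263.8 MPa
Total = 11.61 + 3.094 + 263.8 = 278.46 MPa

278 MPa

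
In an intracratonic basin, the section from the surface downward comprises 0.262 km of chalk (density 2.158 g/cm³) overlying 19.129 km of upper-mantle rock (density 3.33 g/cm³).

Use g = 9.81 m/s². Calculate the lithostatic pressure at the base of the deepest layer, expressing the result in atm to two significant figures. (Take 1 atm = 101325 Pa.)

chalk: 2158 kg/m³ × 9.81 m/s² × 262 m = 5.547×10^6 Pa = 54.74 atm
upper-mantle rock: 3330 kg/m³ × 9.81 m/s² × 19129 m = 6.249×10^8 Pa = 6167 atm
Total = 54.74 + 6167 = 6222.0 atm

6200 atm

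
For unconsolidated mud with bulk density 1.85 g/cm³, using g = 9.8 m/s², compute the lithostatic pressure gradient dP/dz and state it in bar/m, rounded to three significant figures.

dP/dz = ρg = 1850 kg/m³ × 9.8 m/s² = 18130 Pa/m
= 18130 Pa/m × (1 bar/m / 1.0000×10^5 Pa/m) = 0.18130 bar/m

0.181 bar/m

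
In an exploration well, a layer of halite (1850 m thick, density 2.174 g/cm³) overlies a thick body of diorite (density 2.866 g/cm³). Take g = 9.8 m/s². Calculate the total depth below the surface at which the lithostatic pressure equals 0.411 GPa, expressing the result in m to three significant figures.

15100 m

Pressure at base of upper layers: 2174×9.8×1850 = 3.941×10^7 Pa = 0.03941 GPa
Remaining pressure to be supplied by diorite: 4.110×10^8 − 3.941×10^7 = 3.716×10^8 Pa
Additional depth in diorite = 3.716×10^8 Pa / (2866 kg/m³ × 9.8 m/s²) = 13230 m
Total depth = 1850 m + 13230 m = 15080 m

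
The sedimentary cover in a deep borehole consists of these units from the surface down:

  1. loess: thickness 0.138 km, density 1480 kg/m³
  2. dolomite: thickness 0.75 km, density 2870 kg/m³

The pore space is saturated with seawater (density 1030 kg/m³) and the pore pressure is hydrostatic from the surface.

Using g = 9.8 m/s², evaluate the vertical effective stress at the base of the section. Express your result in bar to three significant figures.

Overburden (lithostatic) stress σ_v:
loess: 1480 kg/m³ × 9.8 m/s² × 138 m = 2.002×10^6 Pa = 2.002 MPa
dolomite: 2870 kg/m³ × 9.8 m/s² × 750 m = 2.109×10^7 Pa = 21.09 MPa
Total = 2.002 + 21.09 = 23.096 MPa
Pore pressure P_p = 1030 kg/m³ × 9.8 m/s² × 888 m = 8.963×10^6 Pa = 8.963 MPa
Effective stress σ' = σ_v − P_p = 23.10 − 8.963 = 14.133 MPa = 141.33 bar

141 bar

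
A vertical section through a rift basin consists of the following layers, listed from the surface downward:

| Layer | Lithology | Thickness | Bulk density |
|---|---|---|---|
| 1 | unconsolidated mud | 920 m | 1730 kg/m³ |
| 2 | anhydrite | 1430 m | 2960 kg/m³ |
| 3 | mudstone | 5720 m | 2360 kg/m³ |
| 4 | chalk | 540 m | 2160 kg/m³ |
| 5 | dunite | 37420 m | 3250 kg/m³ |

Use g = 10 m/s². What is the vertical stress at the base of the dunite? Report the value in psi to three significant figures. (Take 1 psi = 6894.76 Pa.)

206000 psi

unconsolidated mud: 1730 kg/m³ × 10 m/s² × 920 m = 1.592×10^7 Pa = 2308 psi
anhydrite: 2960 kg/m³ × 10 m/s² × 1430 m = 4.233×10^7 Pa = 6139 psi
mudstone: 2360 kg/m³ × 10 m/s² × 5720 m = 1.350×10^8 Pa = 19579 psi
chalk: 2160 kg/m³ × 10 m/s² × 540 m = 1.166×10^7 Pa = 1692 psi
dunite: 3250 kg/m³ × 10 m/s² × 37420 m = 1.216×10^9 Pa = 1.764×10^5 psi
Total = 2308 + 6139 + 19579 + 1692 + 1.764×10^5 = 2.0611×10^5 psi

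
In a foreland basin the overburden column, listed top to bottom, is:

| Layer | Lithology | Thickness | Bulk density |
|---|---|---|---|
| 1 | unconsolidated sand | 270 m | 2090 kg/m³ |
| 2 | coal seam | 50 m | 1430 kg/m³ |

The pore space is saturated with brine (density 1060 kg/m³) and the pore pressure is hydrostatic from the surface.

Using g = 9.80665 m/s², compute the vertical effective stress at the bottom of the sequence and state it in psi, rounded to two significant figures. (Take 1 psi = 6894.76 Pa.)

420 psi

Overburden (lithostatic) stress σ_v:
unconsolidated sand: 2090 kg/m³ × 9.80665 m/s² × 270 m = 5.534×10^6 Pa = 5.534 MPa
coal seam: 1430 kg/m³ × 9.80665 m/s² × 50 m = 7.012×10^5 Pa = 0.7012 MPa
Total = 5.534 + 0.7012 = 6.2351 MPa
Pore pressure P_p = 1060 kg/m³ × 9.80665 m/s² × 320 m = 3.326×10^6 Pa = 3.326 MPa
Effective stress σ' = σ_v − P_p = 6.235 − 3.326 = 2.9087 MPa = 421.86 psi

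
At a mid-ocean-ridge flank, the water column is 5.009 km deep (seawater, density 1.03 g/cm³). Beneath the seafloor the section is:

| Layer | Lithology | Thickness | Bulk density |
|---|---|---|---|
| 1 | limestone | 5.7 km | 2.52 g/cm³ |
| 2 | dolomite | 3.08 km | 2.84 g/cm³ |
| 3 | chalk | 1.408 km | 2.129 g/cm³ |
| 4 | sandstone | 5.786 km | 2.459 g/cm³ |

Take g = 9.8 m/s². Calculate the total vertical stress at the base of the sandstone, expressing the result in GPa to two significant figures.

seawater: 1030 kg/m³ × 9.8 m/s² × 5009 m = 5.056×10^7 Pa = 0.05056 GPa
limestone: 2520 kg/m³ × 9.8 m/s² × 5700 m = 1.408×10^8 Pa = 0.1408 GPa
dolomite: 2840 kg/m³ × 9.8 m/s² × 3080 m = 8.572×10^7 Pa = 0.08572 GPa
chalk: 2129 kg/m³ × 9.8 m/s² × 1408 m = 2.938×10^7 Pa = 0.02938 GPa
sandstone: 2459 kg/m³ × 9.8 m/s² × 5786 m = 1.394×10^8 Pa = 0.1394 GPa
Total = 0.05056 + 0.1408 + 0.08572 + 0.02938 + 0.1394 = 0.44586 GPa

0.45 GPa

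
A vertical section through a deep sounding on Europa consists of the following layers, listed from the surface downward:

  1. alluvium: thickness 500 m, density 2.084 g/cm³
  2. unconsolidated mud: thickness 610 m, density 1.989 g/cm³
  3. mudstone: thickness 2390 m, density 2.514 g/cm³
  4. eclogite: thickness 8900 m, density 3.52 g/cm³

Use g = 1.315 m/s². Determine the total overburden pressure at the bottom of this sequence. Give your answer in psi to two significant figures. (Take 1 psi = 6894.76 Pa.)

7600 psi

alluvium: 2084 kg/m³ × 1.315 m/s² × 500 m = 1.370×10^6 Pa = 198.7 psi
unconsolidated mud: 1989 kg/m³ × 1.315 m/s² × 610 m = 1.595×10^6 Pa = 231.4 psi
mudstone: 2514 kg/m³ × 1.315 m/s² × 2390 m = 7.901×10^6 Pa = 1146 psi
eclogite: 3520 kg/m³ × 1.315 m/s² × 8900 m = 4.120×10^7 Pa = 5975 psi
Total = 198.7 + 231.4 + 1146 + 5975 = 7551.1 psi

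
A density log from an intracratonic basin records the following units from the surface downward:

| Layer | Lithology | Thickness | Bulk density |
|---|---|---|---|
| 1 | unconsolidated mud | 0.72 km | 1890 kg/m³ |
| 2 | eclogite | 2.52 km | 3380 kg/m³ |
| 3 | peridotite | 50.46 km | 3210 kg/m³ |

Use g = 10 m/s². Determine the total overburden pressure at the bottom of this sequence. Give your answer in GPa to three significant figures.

unconsolidated mud: 1890 kg/m³ × 10 m/s² × 720 m = 1.361×10^7 Pa = 0.01361 GPa
eclogite: 3380 kg/m³ × 10 m/s² × 2520 m = 8.518×10^7 Pa = 0.08518 GPa
peridotite: 3210 kg/m³ × 10 m/s² × 50460 m = 1.620×10^9 Pa = 1.620 GPa
Total = 0.01361 + 0.08518 + 1.620 = 1.7186 GPa

1.72 GPa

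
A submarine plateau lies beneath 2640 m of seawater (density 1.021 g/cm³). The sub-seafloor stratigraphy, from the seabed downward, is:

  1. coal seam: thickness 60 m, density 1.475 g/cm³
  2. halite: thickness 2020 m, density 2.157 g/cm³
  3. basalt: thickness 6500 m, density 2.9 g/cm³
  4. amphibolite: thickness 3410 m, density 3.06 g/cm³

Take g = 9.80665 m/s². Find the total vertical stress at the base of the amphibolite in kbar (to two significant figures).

3.6 kbar

seawater: 1021 kg/m³ × 9.80665 m/s² × 2640 m = 2.643×10^7 Pa = 0.2643 kbar
coal seam: 1475 kg/m³ × 9.80665 m/s² × 60 m = 8.679×10^5 Pa = 8.679×10^-3 kbar
halite: 2157 kg/m³ × 9.80665 m/s² × 2020 m = 4.273×10^7 Pa = 0.4273 kbar
basalt: 2900 kg/m³ × 9.80665 m/s² × 6500 m = 1.849×10^8 Pa = 1.849 kbar
amphibolite: 3060 kg/m³ × 9.80665 m/s² × 3410 m = 1.023×10^8 Pa = 1.023 kbar
Total = 0.2643 + 8.679×10^-3 + 0.4273 + 1.849 + 1.023 = 3.5721 kbar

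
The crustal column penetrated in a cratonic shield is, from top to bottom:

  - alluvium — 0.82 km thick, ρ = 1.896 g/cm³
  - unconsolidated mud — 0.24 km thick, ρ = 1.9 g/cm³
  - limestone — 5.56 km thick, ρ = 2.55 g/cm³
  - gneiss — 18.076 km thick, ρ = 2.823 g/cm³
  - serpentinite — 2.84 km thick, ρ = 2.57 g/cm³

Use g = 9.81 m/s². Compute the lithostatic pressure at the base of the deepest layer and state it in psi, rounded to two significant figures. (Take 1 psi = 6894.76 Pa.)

alluvium: 1896 kg/m³ × 9.81 m/s² × 820 m = 1.525×10^7 Pa = 2212 psi
unconsolidated mud: 1900 kg/m³ × 9.81 m/s² × 240 m = 4.473×10^6 Pa = 648.8 psi
limestone: 2550 kg/m³ × 9.81 m/s² × 5560 m = 1.391×10^8 Pa = 20173 psi
gneiss: 2823 kg/m³ × 9.81 m/s² × 18076 m = 5.006×10^8 Pa = 72604 psi
serpentinite: 2570 kg/m³ × 9.81 m/s² × 2840 m = 7.160×10^7 Pa = 10385 psi
Total = 2212 + 648.8 + 20173 + 72604 + 10385 = 1.0602×10^5 psi

110000 psi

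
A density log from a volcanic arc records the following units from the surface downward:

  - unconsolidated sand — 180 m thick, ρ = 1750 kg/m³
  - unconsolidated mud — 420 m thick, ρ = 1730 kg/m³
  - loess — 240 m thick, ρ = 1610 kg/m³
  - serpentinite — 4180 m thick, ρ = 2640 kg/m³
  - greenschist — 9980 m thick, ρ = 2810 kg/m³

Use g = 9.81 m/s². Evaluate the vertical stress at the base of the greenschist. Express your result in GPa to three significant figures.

0.397 GPa

unconsolidated sand: 1750 kg/m³ × 9.81 m/s² × 180 m = 3.090×10^6 Pa = 3.090×10^-3 GPa
unconsolidated mud: 1730 kg/m³ × 9.81 m/s² × 420 m = 7.128×10^6 Pa = 7.128×10^-3 GPa
loess: 1610 kg/m³ × 9.81 m/s² × 240 m = 3.791×10^6 Pa = 3.791×10^-3 GPa
serpentinite: 2640 kg/m³ × 9.81 m/s² × 4180 m = 1.083×10^8 Pa = 0.1083 GPa
greenschist: 2810 kg/m³ × 9.81 m/s² × 9980 m = 2.751×10^8 Pa = 0.2751 GPa
Total = 3.090×10^-3 + 7.128×10^-3 + 3.791×10^-3 + 0.1083 + 0.2751 = 0.39737 GPa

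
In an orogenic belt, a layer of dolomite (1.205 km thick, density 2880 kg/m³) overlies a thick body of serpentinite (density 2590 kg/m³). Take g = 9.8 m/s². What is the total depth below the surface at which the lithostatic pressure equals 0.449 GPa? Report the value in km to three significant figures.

Pressure at base of upper layers: 2880×9.8×1205 = 3.401×10^7 Pa = 0.03401 GPa
Remaining pressure to be supplied by serpentinite: 4.490×10^8 − 3.401×10^7 = 4.150×10^8 Pa
Additional depth in serpentinite = 4.150×10^8 Pa / (2590 kg/m³ × 9.8 m/s²) = 16350 m
Total depth = 1205 m + 16350 m = 17555 m
= 17.555 km

17.6 km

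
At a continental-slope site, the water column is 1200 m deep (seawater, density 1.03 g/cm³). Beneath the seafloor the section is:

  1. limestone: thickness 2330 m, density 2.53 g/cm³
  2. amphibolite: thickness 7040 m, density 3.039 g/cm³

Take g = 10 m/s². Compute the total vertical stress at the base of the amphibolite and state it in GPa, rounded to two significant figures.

0.29 GPa

seawater: 1030 kg/m³ × 10 m/s² × 1200 m = 1.236×10^7 Pa = 0.01236 GPa
limestone: 2530 kg/m³ × 10 m/s² × 2330 m = 5.895×10^7 Pa = 0.05895 GPa
amphibolite: 3039 kg/m³ × 10 m/s² × 7040 m = 2.139×10^8 Pa = 0.2139 GPa
Total = 0.01236 + 0.05895 + 0.2139 = 0.28525 GPa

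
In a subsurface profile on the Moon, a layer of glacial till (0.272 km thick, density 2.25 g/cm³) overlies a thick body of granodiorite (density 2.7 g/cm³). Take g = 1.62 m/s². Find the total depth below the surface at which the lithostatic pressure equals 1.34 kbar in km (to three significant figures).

30.7 km

Pressure at base of upper layers: 2250×1.62×272 = 9.914×10^5 Pa = 9.914×10^-3 kbar
Remaining pressure to be supplied by granodiorite: 1.340×10^8 − 9.914×10^5 = 1.330×10^8 Pa
Additional depth in granodiorite = 1.330×10^8 Pa / (2700 kg/m³ × 1.62 m/s²) = 30409 m
Total depth = 272 m + 30409 m = 30681 m
= 30.681 km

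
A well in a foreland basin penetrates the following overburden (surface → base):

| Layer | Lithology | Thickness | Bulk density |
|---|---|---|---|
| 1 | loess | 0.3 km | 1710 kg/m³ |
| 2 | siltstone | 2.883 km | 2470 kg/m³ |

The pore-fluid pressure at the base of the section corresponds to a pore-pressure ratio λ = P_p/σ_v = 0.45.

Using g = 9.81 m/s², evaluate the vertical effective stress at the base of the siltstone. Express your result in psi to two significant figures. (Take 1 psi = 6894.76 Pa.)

Overburden (lithostatic) stress σ_v:
loess: 1710 kg/m³ × 9.81 m/s² × 300 m = 5.033×10^6 Pa = 5.033 MPa
siltstone: 2470 kg/m³ × 9.81 m/s² × 2883 m = 6.986×10^7 Pa = 69.86 MPa
Total = 5.033 + 69.86 = 74.890 MPa
Pore pressure P_p = λ·σ_v = 0.45 × 74.89 MPa = 33.70 MPa
Effective stress σ' = σ_v − P_p = 74.89 − 33.70 = 41.189 MPa = 5974.0 psi

6000 psi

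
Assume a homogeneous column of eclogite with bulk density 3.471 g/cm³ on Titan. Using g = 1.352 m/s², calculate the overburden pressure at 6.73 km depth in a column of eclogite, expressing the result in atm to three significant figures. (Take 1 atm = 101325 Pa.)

312 atm

eclogite: 3471 kg/m³ × 1.352 m/s² × 6730 m = 3.158×10^7 Pa = 311.7 atm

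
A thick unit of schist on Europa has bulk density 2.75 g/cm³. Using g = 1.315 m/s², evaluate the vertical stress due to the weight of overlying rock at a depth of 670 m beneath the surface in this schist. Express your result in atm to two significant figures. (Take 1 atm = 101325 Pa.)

schist: 2750 kg/m³ × 1.315 m/s² × 670 m = 2.423×10^6 Pa = 23.91 atm

24 atm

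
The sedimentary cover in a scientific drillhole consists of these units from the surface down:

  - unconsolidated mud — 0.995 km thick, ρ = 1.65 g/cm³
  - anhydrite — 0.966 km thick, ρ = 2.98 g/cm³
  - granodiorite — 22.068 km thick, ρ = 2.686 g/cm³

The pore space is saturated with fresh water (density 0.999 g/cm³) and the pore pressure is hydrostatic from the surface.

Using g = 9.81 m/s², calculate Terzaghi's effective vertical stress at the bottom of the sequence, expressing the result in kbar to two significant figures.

Overburden (lithostatic) stress σ_v:
unconsolidated mud: 1650 kg/m³ × 9.81 m/s² × 995 m = 1.611×10^7 Pa = 16.11 MPa
anhydrite: 2980 kg/m³ × 9.81 m/s² × 966 m = 2.824×10^7 Pa = 28.24 MPa
granodiorite: 2686 kg/m³ × 9.81 m/s² × 22068 m = 5.815×10^8 Pa = 581.5 MPa
Total = 16.11 + 28.24 + 581.5 = 625.83 MPa
Pore pressure P_p = 999 kg/m³ × 9.81 m/s² × 24029 m = 2.355×10^8 Pa = 235.5 MPa
Effective stress σ' = σ_v − P_p = 625.8 − 235.5 = 390.34 MPa = 3.9034 kbar

3.9 kbar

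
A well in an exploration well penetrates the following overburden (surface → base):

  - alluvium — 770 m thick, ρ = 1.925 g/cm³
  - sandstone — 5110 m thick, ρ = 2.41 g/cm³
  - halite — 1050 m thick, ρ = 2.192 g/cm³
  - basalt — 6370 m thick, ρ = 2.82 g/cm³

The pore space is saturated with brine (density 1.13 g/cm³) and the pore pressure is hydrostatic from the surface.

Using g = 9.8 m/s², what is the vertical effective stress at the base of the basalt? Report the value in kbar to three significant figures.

1.87 kbar

Overburden (lithostatic) stress σ_v:
alluvium: 1925 kg/m³ × 9.8 m/s² × 770 m = 1.453×10^7 Pa = 14.53 MPa
sandstone: 2410 kg/m³ × 9.8 m/s² × 5110 m = 1.207×10^8 Pa = 120.7 MPa
halite: 2192 kg/m³ × 9.8 m/s² × 1050 m = 2.256×10^7 Pa = 22.56 MPa
basalt: 2820 kg/m³ × 9.8 m/s² × 6370 m = 1.760×10^8 Pa = 176.0 MPa
Total = 14.53 + 120.7 + 22.56 + 176.0 = 333.81 MPa
Pore pressure P_p = 1130 kg/m³ × 9.8 m/s² × 13300 m = 1.473×10^8 Pa = 147.3 MPa
Effective stress σ' = σ_v − P_p = 333.8 − 147.3 = 186.53 MPa = 1.8653 kbar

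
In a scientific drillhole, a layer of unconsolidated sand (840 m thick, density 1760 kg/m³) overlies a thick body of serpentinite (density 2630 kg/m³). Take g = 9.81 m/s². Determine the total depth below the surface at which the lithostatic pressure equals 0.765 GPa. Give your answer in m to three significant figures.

29900 m

Pressure at base of upper layers: 1760×9.81×840 = 1.450×10^7 Pa = 0.01450 GPa
Remaining pressure to be supplied by serpentinite: 7.650×10^8 − 1.450×10^7 = 7.505×10^8 Pa
Additional depth in serpentinite = 7.505×10^8 Pa / (2630 kg/m³ × 9.81 m/s²) = 29089 m
Total depth = 840 m + 29089 m = 29929 m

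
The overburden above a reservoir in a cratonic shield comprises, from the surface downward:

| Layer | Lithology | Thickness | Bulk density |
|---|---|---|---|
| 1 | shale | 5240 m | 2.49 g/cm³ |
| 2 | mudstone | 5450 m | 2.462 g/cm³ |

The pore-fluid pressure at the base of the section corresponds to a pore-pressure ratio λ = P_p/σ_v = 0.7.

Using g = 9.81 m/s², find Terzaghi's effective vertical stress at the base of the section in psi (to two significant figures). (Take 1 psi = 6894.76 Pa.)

11000 psi

Overburden (lithostatic) stress σ_v:
shale: 2490 kg/m³ × 9.81 m/s² × 5240 m = 1.280×10^8 Pa = 128.0 MPa
mudstone: 2462 kg/m³ × 9.81 m/s² × 5450 m = 1.316×10^8 Pa = 131.6 MPa
Total = 128.0 + 131.6 = 259.63 MPa
Pore pressure P_p = λ·σ_v = 0.7 × 259.6 MPa = 181.7 MPa
Effective stress σ' = σ_v − P_p = 259.6 − 181.7 = 77.888 MPa = 11297 psi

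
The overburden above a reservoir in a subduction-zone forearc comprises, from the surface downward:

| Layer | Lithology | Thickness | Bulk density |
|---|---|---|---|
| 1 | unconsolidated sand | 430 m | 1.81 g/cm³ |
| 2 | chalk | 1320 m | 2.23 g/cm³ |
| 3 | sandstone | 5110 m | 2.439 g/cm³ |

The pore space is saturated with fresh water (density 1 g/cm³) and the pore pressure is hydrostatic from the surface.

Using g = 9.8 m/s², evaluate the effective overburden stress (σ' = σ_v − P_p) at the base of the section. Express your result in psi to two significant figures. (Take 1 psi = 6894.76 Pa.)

Overburden (lithostatic) stress σ_v:
unconsolidated sand: 1810 kg/m³ × 9.8 m/s² × 430 m = 7.627×10^6 Pa = 7.627 MPa
chalk: 2230 kg/m³ × 9.8 m/s² × 1320 m = 2.885×10^7 Pa = 28.85 MPa
sandstone: 2439 kg/m³ × 9.8 m/s² × 5110 m = 1.221×10^8 Pa = 122.1 MPa
Total = 7.627 + 28.85 + 122.1 = 158.61 MPa
Pore pressure P_p = 1000 kg/m³ × 9.8 m/s² × 6860 m = 6.723×10^7 Pa = 67.23 MPa
Effective stress σ' = σ_v − P_p = 158.6 − 67.23 = 91.387 MPa = 13255 psi

13000 psi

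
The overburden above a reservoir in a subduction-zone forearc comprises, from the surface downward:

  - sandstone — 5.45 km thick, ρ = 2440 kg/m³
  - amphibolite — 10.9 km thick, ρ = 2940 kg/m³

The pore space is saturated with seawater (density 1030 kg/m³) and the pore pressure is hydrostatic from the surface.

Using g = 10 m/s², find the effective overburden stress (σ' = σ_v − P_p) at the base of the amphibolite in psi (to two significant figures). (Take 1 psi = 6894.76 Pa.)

41000 psi

Overburden (lithostatic) stress σ_v:
sandstone: 2440 kg/m³ × 10 m/s² × 5450 m = 1.330×10^8 Pa = 133.0 MPa
amphibolite: 2940 kg/m³ × 10 m/s² × 10900 m = 3.205×10^8 Pa = 320.5 MPa
Total = 133.0 + 320.5 = 453.44 MPa
Pore pressure P_p = 1030 kg/m³ × 10 m/s² × 16350 m = 1.684×10^8 Pa = 168.4 MPa
Effective stress σ' = σ_v − P_p = 453.4 − 168.4 = 285.04 MPa = 41341 psi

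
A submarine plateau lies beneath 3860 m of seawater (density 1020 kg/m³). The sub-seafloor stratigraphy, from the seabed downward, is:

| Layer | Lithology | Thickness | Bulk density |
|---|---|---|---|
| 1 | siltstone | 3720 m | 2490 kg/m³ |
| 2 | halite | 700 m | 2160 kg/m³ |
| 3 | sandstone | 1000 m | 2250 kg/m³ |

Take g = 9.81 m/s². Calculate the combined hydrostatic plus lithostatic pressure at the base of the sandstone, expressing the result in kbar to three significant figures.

seawater: 1020 kg/m³ × 9.81 m/s² × 3860 m = 3.862×10^7 Pa = 0.3862 kbar
siltstone: 2490 kg/m³ × 9.81 m/s² × 3720 m = 9.087×10^7 Pa = 0.9087 kbar
halite: 2160 kg/m³ × 9.81 m/s² × 700 m = 1.483×10^7 Pa = 0.1483 kbar
sandstone: 2250 kg/m³ × 9.81 m/s² × 1000 m = 2.207×10^7 Pa = 0.2207 kbar
Total = 0.3862 + 0.9087 + 0.1483 + 0.2207 = 1.6640 kbar

1.66 kbar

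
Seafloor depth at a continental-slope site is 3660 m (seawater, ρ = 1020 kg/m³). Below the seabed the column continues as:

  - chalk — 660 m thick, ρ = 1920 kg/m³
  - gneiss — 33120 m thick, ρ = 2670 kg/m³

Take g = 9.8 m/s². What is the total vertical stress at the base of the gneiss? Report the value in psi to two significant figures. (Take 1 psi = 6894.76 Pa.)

seawater: 1020 kg/m³ × 9.8 m/s² × 3660 m = 3.659×10^7 Pa = 5306 psi
chalk: 1920 kg/m³ × 9.8 m/s² × 660 m = 1.242×10^7 Pa = 1801 psi
gneiss: 2670 kg/m³ × 9.8 m/s² × 33120 m = 8.666×10^8 Pa = 1.257×10^5 psi
Total = 5306 + 1801 + 1.257×10^5 = 1.3280×10^5 psi

130000 psi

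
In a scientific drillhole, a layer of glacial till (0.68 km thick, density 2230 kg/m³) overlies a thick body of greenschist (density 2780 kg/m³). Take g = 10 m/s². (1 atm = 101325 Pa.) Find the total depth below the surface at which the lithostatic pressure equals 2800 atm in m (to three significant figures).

Pressure at base of upper layers: 2230×10×680 = 1.516×10^7 Pa = 149.7 atm
Remaining pressure to be supplied by greenschist: 2.837×10^8 − 1.516×10^7 = 2.685×10^8 Pa
Additional depth in greenschist = 2.685×10^8 Pa / (2780 kg/m³ × 10 m/s²) = 9659.9 m
Total depth = 680 m + 9659.9 m = 10340 m

10300 m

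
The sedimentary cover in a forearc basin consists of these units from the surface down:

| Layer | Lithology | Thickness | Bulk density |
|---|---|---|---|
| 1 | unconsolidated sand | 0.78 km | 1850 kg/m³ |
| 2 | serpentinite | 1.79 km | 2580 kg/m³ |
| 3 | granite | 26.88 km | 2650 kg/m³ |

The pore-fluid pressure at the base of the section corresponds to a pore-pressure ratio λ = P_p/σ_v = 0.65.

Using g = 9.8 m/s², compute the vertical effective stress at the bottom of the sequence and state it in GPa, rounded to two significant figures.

Overburden (lithostatic) stress σ_v:
unconsolidated sand: 1850 kg/m³ × 9.8 m/s² × 780 m = 1.414×10^7 Pa = 14.14 MPa
serpentinite: 2580 kg/m³ × 9.8 m/s² × 1790 m = 4.526×10^7 Pa = 45.26 MPa
granite: 2650 kg/m³ × 9.8 m/s² × 26880 m = 6.981×10^8 Pa = 698.1 MPa
Total = 14.14 + 45.26 + 698.1 = 757.47 MPa
Pore pressure P_p = λ·σ_v = 0.65 × 757.5 MPa = 492.4 MPa
Effective stress σ' = σ_v − P_p = 757.5 − 492.4 = 265.12 MPa = 0.26512 GPa

0.27 GPa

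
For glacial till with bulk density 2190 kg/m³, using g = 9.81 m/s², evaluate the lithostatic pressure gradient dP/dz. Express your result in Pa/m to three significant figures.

21500 Pa/m

dP/dz = ρg = 2190 kg/m³ × 9.81 m/s² = 21484 Pa/m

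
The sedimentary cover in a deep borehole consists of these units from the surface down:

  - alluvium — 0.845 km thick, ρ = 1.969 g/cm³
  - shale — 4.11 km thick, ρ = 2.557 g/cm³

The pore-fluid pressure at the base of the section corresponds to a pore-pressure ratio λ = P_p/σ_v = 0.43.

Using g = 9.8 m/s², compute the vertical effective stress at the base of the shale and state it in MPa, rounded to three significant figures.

68.0 MPa

Overburden (lithostatic) stress σ_v:
alluvium: 1969 kg/m³ × 9.8 m/s² × 845 m = 1.631×10^7 Pa = 16.31 MPa
shale: 2557 kg/m³ × 9.8 m/s² × 4110 m = 1.030×10^8 Pa = 103.0 MPa
Total = 16.31 + 103.0 = 119.30 MPa
Pore pressure P_p = λ·σ_v = 0.43 × 119.3 MPa = 51.30 MPa
Effective stress σ' = σ_v − P_p = 119.3 − 51.30 = 67.999 MPa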